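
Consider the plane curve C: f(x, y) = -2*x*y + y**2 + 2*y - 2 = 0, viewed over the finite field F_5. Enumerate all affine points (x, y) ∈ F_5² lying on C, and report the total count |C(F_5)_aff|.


Affine F_5-points: {(3, 1), (3, 3), (4, 2), (4, 4)}; count = 4.

For each of the 25 pairs (x, y) ∈ F_5², evaluate f(x, y) mod 5. Record the zeros.
  x = 0: [0↦3, 1↦1, 2↦1, 3↦3, 4↦2]  zeros at y ∈ ∅
  x = 1: [0↦3, 1↦4, 2↦2, 3↦2, 4↦4]  zeros at y ∈ ∅
  x = 2: [0↦3, 1↦2, 2↦3, 3↦1, 4↦1]  zeros at y ∈ ∅
  x = 3: [0↦3, 1↦0, 2↦4, 3↦0, 4↦3]  zeros at y ∈ {1, 3}
  x = 4: [0↦3, 1↦3, 2↦0, 3↦4, 4↦0]  zeros at y ∈ {2, 4}
Collecting zeros: affine points = {(3, 1), (3, 3), (4, 2), (4, 4)}.
Total count |C(F_5)_aff| = 4.


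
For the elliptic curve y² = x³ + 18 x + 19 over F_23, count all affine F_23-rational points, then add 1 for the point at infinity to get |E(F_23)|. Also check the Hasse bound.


Affine points = {(3, 10), (3, 13), (5, 2), (5, 21), (8, 10), (8, 13), (9, 6), (9, 17), (10, 7), (10, 16), (12, 10), (12, 13), (13, 9), (13, 14), (14, 5), (14, 18), (22, 0)}; affine count = 17; |E(F_23)| = 18.

Discriminant check: Δ ∝ 4a³ + 27b² = 4·18³ + 27·19² = 4·5832 + 27·361 ≡ 1 (mod 23). Nonzero ⇒ E is nonsingular.
For each x ∈ F_23, compute rhs = x³ + 18·x + 19 mod 23, then count y ∈ F_23 with y² ≡ rhs.
  x = 0: rhs = 19, matching y values: none (0 points).
  x = 1: rhs = 15, matching y values: none (0 points).
  x = 2: rhs = 17, matching y values: none (0 points).
  x = 3: rhs = 8, matching y values: 10, 13 (2 points).
  x = 4: rhs = 17, matching y values: none (0 points).
  x = 5: rhs = 4, matching y values: 2, 21 (2 points).
  x = 6: rhs = 21, matching y values: none (0 points).
  x = 7: rhs = 5, matching y values: none (0 points).
  x = 8: rhs = 8, matching y values: 10, 13 (2 points).
  x = 9: rhs = 13, matching y values: 6, 17 (2 points).
  x = 10: rhs = 3, matching y values: 7, 16 (2 points).
  x = 11: rhs = 7, matching y values: none (0 points).
  x = 12: rhs = 8, matching y values: 10, 13 (2 points).
  x = 13: rhs = 12, matching y values: 9, 14 (2 points).
  x = 14: rhs = 2, matching y values: 5, 18 (2 points).
  x = 15: rhs = 7, matching y values: none (0 points).
  x = 16: rhs = 10, matching y values: none (0 points).
  x = 17: rhs = 17, matching y values: none (0 points).
  x = 18: rhs = 11, matching y values: none (0 points).
  x = 19: rhs = 21, matching y values: none (0 points).
  x = 20: rhs = 7, matching y values: none (0 points).
  x = 21: rhs = 21, matching y values: none (0 points).
  x = 22: rhs = 0, matching y values: 0 (1 points).
Total affine count: 17.
Full point count |E(F_23)| = 17 + 1 = 18.
Hasse bound: |18 − (23+1)| = |-6| = 6 ≤ 2√23 ≈ 9.5917 ✓.


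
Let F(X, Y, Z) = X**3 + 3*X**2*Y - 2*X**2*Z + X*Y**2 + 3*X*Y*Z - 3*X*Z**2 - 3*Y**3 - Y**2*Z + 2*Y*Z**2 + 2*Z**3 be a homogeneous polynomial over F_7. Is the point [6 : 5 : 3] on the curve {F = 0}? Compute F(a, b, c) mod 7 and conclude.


F(6,5,3) ≡ 2 (mod 7); P is NOT on the curve.

Evaluate F(6, 5, 3) term-by-term (mod 7).
  X**3 ↦ 1·216·1·1 = 216
  3*X**2*Y ↦ 3·36·5·1 = 540
  -2*X**2*Z ↦ -2·36·1·3 = -216
  X*Y**2 ↦ 1·6·25·1 = 150
  3*X*Y*Z ↦ 3·6·5·3 = 270
  -3*X*Z**2 ↦ -3·6·1·9 = -162
  -3*Y**3 ↦ -3·1·125·1 = -375
  -Y**2*Z ↦ -1·1·25·3 = -75
  2*Y*Z**2 ↦ 2·1·5·9 = 90
  2*Z**3 ↦ 2·1·1·27 = 54
Sum: F(6, 5, 3) = (216) + (540) + (-216) + (150) + (270) + (-162) + (-375) + (-75) + (90) + (54) = 492.
Reducing mod 7: 492 ≡ 2 (mod 7).
Since F(a, b, c) ≡ 2 ≠ 0 (mod 7), P does NOT lie on the curve.


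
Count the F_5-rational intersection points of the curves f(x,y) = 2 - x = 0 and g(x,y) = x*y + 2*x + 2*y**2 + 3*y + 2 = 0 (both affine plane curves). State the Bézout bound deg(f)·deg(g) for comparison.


Common zeros: ∅; count = 0; Bézout bound = 2.

deg(f) = 1, deg(g) = 2, so Bézout bound = 2.
Scan x ∈ F_5. For each x, list the y ∈ F_5 with f(x, y) ≡ 0 and those with g(x, y) ≡ 0 (mod 5); the common zeros in that column are the intersection.
  x = 0: f ≡ 0 at y ∈ ∅; g ≡ 0 at y ∈ ∅; common: ∅.
  x = 1: f ≡ 0 at y ∈ ∅; g ≡ 0 at y ∈ {1, 2}; common: ∅.
  x = 2: f ≡ 0 at y ∈ {0, 1, 2, 3, 4}; g ≡ 0 at y ∈ ∅; common: ∅.
  x = 3: f ≡ 0 at y ∈ ∅; g ≡ 0 at y ∈ ∅; common: ∅.
  x = 4: f ≡ 0 at y ∈ ∅; g ≡ 0 at y ∈ {0, 4}; common: ∅.
Collecting: common zeros = ∅, so the count is 0.
Comparison with the Bézout bound: 0 ≤ 2 = deg(f)·deg(g), as expected for curves with no common component (the affine F_5-count falls short of the bound because intersections may lie at infinity, over extension fields, or carry multiplicity).


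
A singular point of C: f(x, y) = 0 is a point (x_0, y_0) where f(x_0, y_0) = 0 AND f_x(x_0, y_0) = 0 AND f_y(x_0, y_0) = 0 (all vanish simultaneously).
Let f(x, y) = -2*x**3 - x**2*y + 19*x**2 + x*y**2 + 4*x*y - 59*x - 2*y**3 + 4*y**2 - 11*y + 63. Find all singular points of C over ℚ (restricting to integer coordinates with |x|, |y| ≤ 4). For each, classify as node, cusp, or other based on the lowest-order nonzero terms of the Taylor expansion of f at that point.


Singular points: {(3, 1)}; classification: cusp.

Compute partial derivatives:
  f_x = -6*x**2 - 2*x*y + 38*x + y**2 + 4*y - 59.
  f_y = -x**2 + 2*x*y + 4*x - 6*y**2 + 8*y - 11.
Scan x_0 ∈ {−4, ..., 4}. For each x_0, f_y(x_0, y) is a polynomial in y; find its integer roots y ∈ {−4, ..., 4}, then test f_x and f at those candidates.
  x = -4: f_y(-4, y) = -6*y**2 - 43; no integer root y with |y| ≤ 4.
  x = -3: f_y(-3, y) = -6*y**2 + 2*y - 32; no integer root y with |y| ≤ 4.
  x = -2: f_y(-2, y) = -6*y**2 + 4*y - 23; no integer root y with |y| ≤ 4.
  x = -1: f_y(-1, y) = -6*y**2 + 6*y - 16; no integer root y with |y| ≤ 4.
  x = 0: f_y(0, y) = -6*y**2 + 8*y - 11; no integer root y with |y| ≤ 4.
  x = 1: f_y(1, y) = -6*y**2 + 10*y - 8; no integer root y with |y| ≤ 4.
  x = 2: f_y(2, y) = -6*y**2 + 12*y - 7; no integer root y with |y| ≤ 4.
  x = 3: f_y(3, y) = -6*y**2 + 14*y - 8; vanishes at y ∈ {1}. (3, 1): f_x = 0, f = 0 — SINGULAR.
  x = 4: f_y(4, y) = -6*y**2 + 16*y - 11; no integer root y with |y| ≤ 4.
Only singular point on the grid: (3, 1).
Classify: substitute x = 3 + u, y = 1 + v and expand: f = -2*u**3 - u**2*v + u*v**2 - 2*v**3 + v**2.
No constant or linear terms (consistent with a singular point). Quadratic part: v**2. Cubic part: -2*u**3 - u**2*v + u*v**2 - 2*v**3.
The quadratic part v**2 is a perfect square, so there is a single (double) tangent line v = 0, i.e. y = 1. Restricting the cubic part to that line (v = 0) leaves -2*u**3 ≠ 0, so f is not divisible by v and the branch is v² ≈ 2*u**3 to lowest order — this is a cusp.
Classification: cusp.


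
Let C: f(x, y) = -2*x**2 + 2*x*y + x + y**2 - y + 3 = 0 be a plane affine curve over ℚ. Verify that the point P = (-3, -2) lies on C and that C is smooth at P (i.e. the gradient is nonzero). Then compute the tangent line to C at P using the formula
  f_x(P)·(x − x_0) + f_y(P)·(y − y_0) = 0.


Tangent line at P: 9*x - 11*y + 5 = 0.

Step 1: f(-3, -2) = 0, so P lies on C.
Step 2: partial derivatives
  f_x(x, y) = -4*x + 2*y + 1, f_y(x, y) = 2*x + 2*y - 1.
  f_x(P) = 9, f_y(P) = -11 (gradient nonzero, so P is smooth).
Step 3: tangent line at P: 9·(x − -3) + -11·(y − -2) = 0.
Expanding: 9*x - 11*y + 5 = 0.


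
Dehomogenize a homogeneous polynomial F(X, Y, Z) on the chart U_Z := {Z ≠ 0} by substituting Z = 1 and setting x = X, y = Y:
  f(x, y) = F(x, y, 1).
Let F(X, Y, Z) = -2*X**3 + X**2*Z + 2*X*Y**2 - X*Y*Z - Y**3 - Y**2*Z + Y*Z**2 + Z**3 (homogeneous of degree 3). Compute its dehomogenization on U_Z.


f(x, y) = -2*x**3 + x**2 + 2*x*y**2 - x*y - y**3 - y**2 + y + 1

On U_Z we set Z = 1. Each monomial c·X^i·Y^j·Z^k in F becomes c·x^i·y^j·1^k = c·x^i·y^j.
Substituting Z = 1: F(X, Y, 1) = -2*x**3 + x**2 + 2*x*y**2 - x*y - y**3 - y**2 + y + 1.
Note: deg(f) ≤ deg(F) = 3; strict inequality happens when F is divisible by Z (lost terms).


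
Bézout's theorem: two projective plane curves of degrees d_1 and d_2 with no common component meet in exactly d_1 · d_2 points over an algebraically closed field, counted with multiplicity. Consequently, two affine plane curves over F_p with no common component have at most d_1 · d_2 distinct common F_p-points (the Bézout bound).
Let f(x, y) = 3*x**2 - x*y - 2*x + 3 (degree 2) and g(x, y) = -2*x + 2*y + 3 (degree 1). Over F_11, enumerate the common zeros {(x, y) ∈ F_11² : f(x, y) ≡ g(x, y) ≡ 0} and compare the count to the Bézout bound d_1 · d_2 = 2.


Common zeros: {(4, 8), (10, 3)}; count = 2; Bézout bound = 2.

deg(f) = 2, deg(g) = 1, so Bézout bound = 2.
Scan x ∈ F_11. For each x, list the y ∈ F_11 with f(x, y) ≡ 0 and those with g(x, y) ≡ 0 (mod 11); the common zeros in that column are the intersection.
  x = 0: f ≡ 0 at y ∈ ∅; g ≡ 0 at y ∈ {4}; common: ∅.
  x = 1: f ≡ 0 at y ∈ {4}; g ≡ 0 at y ∈ {5}; common: ∅.
  x = 2: f ≡ 0 at y ∈ {0}; g ≡ 0 at y ∈ {6}; common: ∅.
  x = 3: f ≡ 0 at y ∈ {8}; g ≡ 0 at y ∈ {7}; common: ∅.
  x = 4: f ≡ 0 at y ∈ {8}; g ≡ 0 at y ∈ {8}; common: {8}.
  x = 5: f ≡ 0 at y ∈ {7}; g ≡ 0 at y ∈ {9}; common: ∅.
  x = 6: f ≡ 0 at y ∈ {0}; g ≡ 0 at y ∈ {10}; common: ∅.
  x = 7: f ≡ 0 at y ∈ {10}; g ≡ 0 at y ∈ {0}; common: ∅.
  x = 8: f ≡ 0 at y ∈ {10}; g ≡ 0 at y ∈ {1}; common: ∅.
  x = 9: f ≡ 0 at y ∈ {7}; g ≡ 0 at y ∈ {2}; common: ∅.
  x = 10: f ≡ 0 at y ∈ {3}; g ≡ 0 at y ∈ {3}; common: {3}.
Collecting: common zeros = {(4, 8), (10, 3)}, so the count is 2.
Comparison with the Bézout bound: 2 ≤ 2 = deg(f)·deg(g), as expected for curves with no common component (the bound is attained).


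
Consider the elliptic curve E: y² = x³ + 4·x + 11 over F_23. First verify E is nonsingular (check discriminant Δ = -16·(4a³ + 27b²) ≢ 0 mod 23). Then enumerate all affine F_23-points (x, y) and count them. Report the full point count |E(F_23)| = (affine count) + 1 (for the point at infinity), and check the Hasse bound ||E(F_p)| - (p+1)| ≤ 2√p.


Affine points = {(1, 4), (1, 19), (2, 2), (2, 21), (3, 2), (3, 21), (5, 8), (5, 15), (8, 7), (8, 16), (10, 4), (10, 19), (11, 11), (11, 12), (12, 4), (12, 19), (13, 11), (13, 12), (16, 10), (16, 13), (17, 1), (17, 22), (18, 2), (18, 21), (19, 0), (20, 8), (20, 15), (21, 8), (21, 15), (22, 11), (22, 12)}; affine count = 31; |E(F_23)| = 32.

Discriminant check: Δ ∝ 4a³ + 27b² = 4·4³ + 27·11² = 4·64 + 27·121 ≡ 4 (mod 23). Nonzero ⇒ E is nonsingular.
For each x ∈ F_23, compute rhs = x³ + 4·x + 11 mod 23, then count y ∈ F_23 with y² ≡ rhs.
  x = 0: rhs = 11, matching y values: none (0 points).
  x = 1: rhs = 16, matching y values: 4, 19 (2 points).
  x = 2: rhs = 4, matching y values: 2, 21 (2 points).
  x = 3: rhs = 4, matching y values: 2, 21 (2 points).
  x = 4: rhs = 22, matching y values: none (0 points).
  x = 5: rhs = 18, matching y values: 8, 15 (2 points).
  x = 6: rhs = 21, matching y values: none (0 points).
  x = 7: rhs = 14, matching y values: none (0 points).
  x = 8: rhs = 3, matching y values: 7, 16 (2 points).
  x = 9: rhs = 17, matching y values: none (0 points).
  x = 10: rhs = 16, matching y values: 4, 19 (2 points).
  x = 11: rhs = 6, matching y values: 11, 12 (2 points).
  x = 12: rhs = 16, matching y values: 4, 19 (2 points).
  x = 13: rhs = 6, matching y values: 11, 12 (2 points).
  x = 14: rhs = 5, matching y values: none (0 points).
  x = 15: rhs = 19, matching y values: none (0 points).
  x = 16: rhs = 8, matching y values: 10, 13 (2 points).
  x = 17: rhs = 1, matching y values: 1, 22 (2 points).
  x = 18: rhs = 4, matching y values: 2, 21 (2 points).
  x = 19: rhs = 0, matching y values: 0 (1 points).
  x = 20: rhs = 18, matching y values: 8, 15 (2 points).
  x = 21: rhs = 18, matching y values: 8, 15 (2 points).
  x = 22: rhs = 6, matching y values: 11, 12 (2 points).
Total affine count: 31.
Full point count |E(F_23)| = 31 + 1 = 32.
Hasse bound: |32 − (23+1)| = |8| = 8 ≤ 2√23 ≈ 9.5917 ✓.


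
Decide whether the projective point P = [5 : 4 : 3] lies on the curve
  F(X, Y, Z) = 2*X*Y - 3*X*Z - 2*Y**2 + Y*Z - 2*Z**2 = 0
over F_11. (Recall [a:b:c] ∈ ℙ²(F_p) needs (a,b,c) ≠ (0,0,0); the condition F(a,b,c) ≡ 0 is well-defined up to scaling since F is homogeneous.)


F(5,4,3) ≡ 1 (mod 11); P is NOT on the curve.

Evaluate F(5, 4, 3) term-by-term (mod 11).
  2*X*Y ↦ 2·5·4·1 = 40
  -3*X*Z ↦ -3·5·1·3 = -45
  -2*Y**2 ↦ -2·1·16·1 = -32
  Y*Z ↦ 1·1·4·3 = 12
  -2*Z**2 ↦ -2·1·1·9 = -18
Sum: F(5, 4, 3) = (40) + (-45) + (-32) + (12) + (-18) = -43.
Reducing mod 11: -43 ≡ 1 (mod 11).
Since F(a, b, c) ≡ 1 ≠ 0 (mod 11), P does NOT lie on the curve.


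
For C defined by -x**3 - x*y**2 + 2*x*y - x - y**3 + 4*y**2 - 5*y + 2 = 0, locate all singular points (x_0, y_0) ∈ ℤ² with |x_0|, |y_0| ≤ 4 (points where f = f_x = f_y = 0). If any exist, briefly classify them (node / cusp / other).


Singular points: {(0, 1)}; classification: cusp.

Compute partial derivatives:
  f_x = -3*x**2 - y**2 + 2*y - 1.
  f_y = -2*x*y + 2*x - 3*y**2 + 8*y - 5.
Scan x_0 ∈ {−4, ..., 4}. For each x_0, f_y(x_0, y) is a polynomial in y; find its integer roots y ∈ {−4, ..., 4}, then test f_x and f at those candidates.
  x = -4: f_y(-4, y) = -3*y**2 + 16*y - 13; vanishes at y ∈ {1}. (-4, 1): f_x = -48 ≠ 0.
  x = -3: f_y(-3, y) = -3*y**2 + 14*y - 11; vanishes at y ∈ {1}. (-3, 1): f_x = -27 ≠ 0.
  x = -2: f_y(-2, y) = -3*y**2 + 12*y - 9; vanishes at y ∈ {1, 3}. (-2, 1): f_x = -12 ≠ 0; (-2, 3): f_x = -16 ≠ 0.
  x = -1: f_y(-1, y) = -3*y**2 + 10*y - 7; vanishes at y ∈ {1}. (-1, 1): f_x = -3 ≠ 0.
  x = 0: f_y(0, y) = -3*y**2 + 8*y - 5; vanishes at y ∈ {1}. (0, 1): f_x = 0, f = 0 — SINGULAR.
  x = 1: f_y(1, y) = -3*y**2 + 6*y - 3; vanishes at y ∈ {1}. (1, 1): f_x = -3 ≠ 0.
  x = 2: f_y(2, y) = -3*y**2 + 4*y - 1; vanishes at y ∈ {1}. (2, 1): f_x = -12 ≠ 0.
  x = 3: f_y(3, y) = -3*y**2 + 2*y + 1; vanishes at y ∈ {1}. (3, 1): f_x = -27 ≠ 0.
  x = 4: f_y(4, y) = 3 - 3*y**2; vanishes at y ∈ {-1, 1}. (4, -1): f_x = -52 ≠ 0; (4, 1): f_x = -48 ≠ 0.
Only singular point on the grid: (0, 1).
Classify: substitute x = 0 + u, y = 1 + v and expand: f = -u**3 - u*v**2 - v**3 + v**2.
No constant or linear terms (consistent with a singular point). Quadratic part: v**2. Cubic part: -u**3 - u*v**2 - v**3.
The quadratic part v**2 is a perfect square, so there is a single (double) tangent line v = 0, i.e. y = 1. Restricting the cubic part to that line (v = 0) leaves -u**3 ≠ 0, so f is not divisible by v and the branch is v² ≈ u**3 to lowest order — this is a cusp.
Classification: cusp.


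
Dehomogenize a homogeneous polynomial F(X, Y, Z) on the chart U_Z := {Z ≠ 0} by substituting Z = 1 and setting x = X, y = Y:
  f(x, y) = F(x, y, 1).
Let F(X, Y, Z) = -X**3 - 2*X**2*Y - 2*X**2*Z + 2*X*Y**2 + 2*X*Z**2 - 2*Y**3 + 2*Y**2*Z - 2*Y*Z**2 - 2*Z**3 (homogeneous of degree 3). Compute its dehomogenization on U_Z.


f(x, y) = -x**3 - 2*x**2*y - 2*x**2 + 2*x*y**2 + 2*x - 2*y**3 + 2*y**2 - 2*y - 2

On U_Z we set Z = 1. Each monomial c·X^i·Y^j·Z^k in F becomes c·x^i·y^j·1^k = c·x^i·y^j.
Substituting Z = 1: F(X, Y, 1) = -x**3 - 2*x**2*y - 2*x**2 + 2*x*y**2 + 2*x - 2*y**3 + 2*y**2 - 2*y - 2.
Note: deg(f) ≤ deg(F) = 3; strict inequality happens when F is divisible by Z (lost terms).


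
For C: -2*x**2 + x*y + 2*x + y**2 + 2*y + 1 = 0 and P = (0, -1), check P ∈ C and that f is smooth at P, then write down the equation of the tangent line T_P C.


Tangent line at P: x = 0.

Step 1: f(0, -1) = 0, so P lies on C.
Step 2: partial derivatives
  f_x(x, y) = -4*x + y + 2, f_y(x, y) = x + 2*y + 2.
  f_x(P) = 1, f_y(P) = 0 (gradient nonzero, so P is smooth).
Step 3: tangent line at P: 1·(x − 0) + 0·(y − -1) = 0.
Expanding: x = 0.


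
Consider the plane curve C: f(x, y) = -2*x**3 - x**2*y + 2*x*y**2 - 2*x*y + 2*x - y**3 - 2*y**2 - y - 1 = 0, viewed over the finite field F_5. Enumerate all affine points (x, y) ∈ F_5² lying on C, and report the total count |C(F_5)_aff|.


Affine F_5-points: {(0, 1), (1, 3), (4, 2)}; count = 3.

For each of the 25 pairs (x, y) ∈ F_5², evaluate f(x, y) mod 5. Record the zeros.
  x = 0: [0↦4, 1↦0, 2↦1, 3↦1, 4↦4]  zeros at y ∈ {1}
  x = 1: [0↦4, 1↦4, 2↦3, 3↦0, 4↦4]  zeros at y ∈ {3}
  x = 2: [0↦2, 1↦4, 2↦4, 3↦1, 4↦4]  zeros at y ∈ ∅
  x = 3: [0↦1, 1↦3, 2↦2, 3↦2, 4↦2]  zeros at y ∈ ∅
  x = 4: [0↦4, 1↦4, 2↦0, 3↦1, 4↦1]  zeros at y ∈ {2}
Collecting zeros: affine points = {(0, 1), (1, 3), (4, 2)}.
Total count |C(F_5)_aff| = 3.


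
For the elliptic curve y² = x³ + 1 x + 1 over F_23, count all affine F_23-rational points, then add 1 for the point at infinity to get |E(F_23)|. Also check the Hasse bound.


Affine points = {(0, 1), (0, 22), (1, 7), (1, 16), (3, 10), (3, 13), (4, 0), (5, 4), (5, 19), (6, 4), (6, 19), (7, 11), (7, 12), (9, 7), (9, 16), (11, 3), (11, 20), (12, 4), (12, 19), (13, 7), (13, 16), (17, 3), (17, 20), (18, 3), (18, 20), (19, 5), (19, 18)}; affine count = 27; |E(F_23)| = 28.

Discriminant check: Δ ∝ 4a³ + 27b² = 4·1³ + 27·1² = 4·1 + 27·1 ≡ 8 (mod 23). Nonzero ⇒ E is nonsingular.
For each x ∈ F_23, compute rhs = x³ + 1·x + 1 mod 23, then count y ∈ F_23 with y² ≡ rhs.
  x = 0: rhs = 1, matching y values: 1, 22 (2 points).
  x = 1: rhs = 3, matching y values: 7, 16 (2 points).
  x = 2: rhs = 11, matching y values: none (0 points).
  x = 3: rhs = 8, matching y values: 10, 13 (2 points).
  x = 4: rhs = 0, matching y values: 0 (1 points).
  x = 5: rhs = 16, matching y values: 4, 19 (2 points).
  x = 6: rhs = 16, matching y values: 4, 19 (2 points).
  x = 7: rhs = 6, matching y values: 11, 12 (2 points).
  x = 8: rhs = 15, matching y values: none (0 points).
  x = 9: rhs = 3, matching y values: 7, 16 (2 points).
  x = 10: rhs = 22, matching y values: none (0 points).
  x = 11: rhs = 9, matching y values: 3, 20 (2 points).
  x = 12: rhs = 16, matching y values: 4, 19 (2 points).
  x = 13: rhs = 3, matching y values: 7, 16 (2 points).
  x = 14: rhs = 22, matching y values: none (0 points).
  x = 15: rhs = 10, matching y values: none (0 points).
  x = 16: rhs = 19, matching y values: none (0 points).
  x = 17: rhs = 9, matching y values: 3, 20 (2 points).
  x = 18: rhs = 9, matching y values: 3, 20 (2 points).
  x = 19: rhs = 2, matching y values: 5, 18 (2 points).
  x = 20: rhs = 17, matching y values: none (0 points).
  x = 21: rhs = 14, matching y values: none (0 points).
  x = 22: rhs = 22, matching y values: none (0 points).
Total affine count: 27.
Full point count |E(F_23)| = 27 + 1 = 28.
Hasse bound: |28 − (23+1)| = |4| = 4 ≤ 2√23 ≈ 9.5917 ✓.


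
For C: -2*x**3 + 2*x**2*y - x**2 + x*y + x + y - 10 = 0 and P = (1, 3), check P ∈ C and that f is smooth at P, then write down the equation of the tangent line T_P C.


Tangent line at P: 8*x + 4*y - 20 = 0.

Step 1: f(1, 3) = 0, so P lies on C.
Step 2: partial derivatives
  f_x(x, y) = -6*x**2 + 4*x*y - 2*x + y + 1, f_y(x, y) = 2*x**2 + x + 1.
  f_x(P) = 8, f_y(P) = 4 (gradient nonzero, so P is smooth).
Step 3: tangent line at P: 8·(x − 1) + 4·(y − 3) = 0.
Expanding: 8*x + 4*y - 20 = 0.


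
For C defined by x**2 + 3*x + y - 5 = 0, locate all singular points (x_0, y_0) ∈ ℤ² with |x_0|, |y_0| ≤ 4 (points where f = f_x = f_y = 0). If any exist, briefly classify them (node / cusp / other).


No singular points in the scanned grid; C is smooth there.

Compute partial derivatives:
  f_x = 2*x + 3.
  f_y = 1.
f_y = 1 is a nonzero constant, so f_y never vanishes: no point (x, y) can satisfy f = f_x = f_y = 0. In particular no (x, y) ∈ {−4, ..., 4}² is singular; the curve is smooth.


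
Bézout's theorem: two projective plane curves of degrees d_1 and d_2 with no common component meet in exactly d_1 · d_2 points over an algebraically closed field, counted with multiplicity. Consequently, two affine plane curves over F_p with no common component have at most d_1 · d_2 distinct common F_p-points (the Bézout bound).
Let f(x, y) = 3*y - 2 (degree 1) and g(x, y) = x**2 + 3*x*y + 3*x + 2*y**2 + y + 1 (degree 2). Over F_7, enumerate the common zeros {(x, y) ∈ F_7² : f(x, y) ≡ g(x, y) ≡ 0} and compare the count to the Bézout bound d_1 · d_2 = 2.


Common zeros: {(1, 3)}; count = 1; Bézout bound = 2.

deg(f) = 1, deg(g) = 2, so Bézout bound = 2.
Scan x ∈ F_7. For each x, list the y ∈ F_7 with f(x, y) ≡ 0 and those with g(x, y) ≡ 0 (mod 7); the common zeros in that column are the intersection.
  x = 0: f ≡ 0 at y ∈ {3}; g ≡ 0 at y ∈ {5}; common: ∅.
  x = 1: f ≡ 0 at y ∈ {3}; g ≡ 0 at y ∈ {2, 3}; common: {3}.
  x = 2: f ≡ 0 at y ∈ {3}; g ≡ 0 at y ∈ ∅; common: ∅.
  x = 3: f ≡ 0 at y ∈ {3}; g ≡ 0 at y ∈ {4, 5}; common: ∅.
  x = 4: f ≡ 0 at y ∈ {3}; g ≡ 0 at y ∈ {2}; common: ∅.
  x = 5: f ≡ 0 at y ∈ {3}; g ≡ 0 at y ∈ ∅; common: ∅.
  x = 6: f ≡ 0 at y ∈ {3}; g ≡ 0 at y ∈ ∅; common: ∅.
Collecting: common zeros = {(1, 3)}, so the count is 1.
Comparison with the Bézout bound: 1 ≤ 2 = deg(f)·deg(g), as expected for curves with no common component (the affine F_7-count falls short of the bound because intersections may lie at infinity, over extension fields, or carry multiplicity).


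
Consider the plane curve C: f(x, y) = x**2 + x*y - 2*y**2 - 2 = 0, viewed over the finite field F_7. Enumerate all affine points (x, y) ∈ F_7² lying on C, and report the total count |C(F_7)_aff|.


Affine F_7-points: {(1, 2), (3, 0), (3, 5), (4, 0), (4, 2), (6, 5)}; count = 6.

For each of the 49 pairs (x, y) ∈ F_7², evaluate f(x, y) mod 7. Record the zeros.
  x = 0: [0↦5, 1↦3, 2↦4, 3↦1, 4↦1, 5↦4, 6↦3]  zeros at y ∈ ∅
  x = 1: [0↦6, 1↦5, 2↦0, 3↦5, 4↦6, 5↦3, 6↦3]  zeros at y ∈ {2}
  x = 2: [0↦2, 1↦2, 2↦5, 3↦4, 4↦6, 5↦4, 6↦5]  zeros at y ∈ ∅
  x = 3: [0↦0, 1↦1, 2↦5, 3↦5, 4↦1, 5↦0, 6↦2]  zeros at y ∈ {0, 5}
  x = 4: [0↦0, 1↦2, 2↦0, 3↦1, 4↦5, 5↦5, 6↦1]  zeros at y ∈ {0, 2}
  x = 5: [0↦2, 1↦5, 2↦4, 3↦6, 4↦4, 5↦5, 6↦2]  zeros at y ∈ ∅
  x = 6: [0↦6, 1↦3, 2↦3, 3↦6, 4↦5, 5↦0, 6↦5]  zeros at y ∈ {5}
Collecting zeros: affine points = {(1, 2), (3, 0), (3, 5), (4, 0), (4, 2), (6, 5)}.
Total count |C(F_7)_aff| = 6.


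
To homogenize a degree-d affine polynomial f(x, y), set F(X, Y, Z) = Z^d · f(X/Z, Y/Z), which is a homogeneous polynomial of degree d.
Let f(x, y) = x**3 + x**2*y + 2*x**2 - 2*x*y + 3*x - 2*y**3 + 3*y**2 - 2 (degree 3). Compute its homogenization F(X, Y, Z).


F(X, Y, Z) = X**3 + X**2*Y + 2*X**2*Z - 2*X*Y*Z + 3*X*Z**2 - 2*Y**3 + 3*Y**2*Z - 2*Z**3

deg(f) = 3.
Substitute x = X/Z, y = Y/Z into f, then multiply by Z^3.
  monomial 1·x^3·y^0 ↦ 1·X^3·Y^0·Z^0.
  monomial 1·x^2·y^1 ↦ 1·X^2·Y^1·Z^0.
  monomial 2·x^2·y^0 ↦ 2·X^2·Y^0·Z^1.
  monomial -2·x^1·y^1 ↦ -2·X^1·Y^1·Z^1.
  monomial 3·x^1·y^0 ↦ 3·X^1·Y^0·Z^2.
  monomial -2·x^0·y^3 ↦ -2·X^0·Y^3·Z^0.
  monomial 3·x^0·y^2 ↦ 3·X^0·Y^2·Z^1.
  monomial -2·x^0·y^0 ↦ -2·X^0·Y^0·Z^3.
Collecting: F(X, Y, Z) = X**3 + X**2*Y + 2*X**2*Z - 2*X*Y*Z + 3*X*Z**2 - 2*Y**3 + 3*Y**2*Z - 2*Z**3.


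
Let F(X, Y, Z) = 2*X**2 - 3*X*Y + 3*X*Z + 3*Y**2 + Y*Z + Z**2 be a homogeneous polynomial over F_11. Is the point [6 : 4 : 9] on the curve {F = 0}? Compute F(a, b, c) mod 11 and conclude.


F(6,4,9) ≡ 8 (mod 11); P is NOT on the curve.

Evaluate F(6, 4, 9) term-by-term (mod 11).
  2*X**2 ↦ 2·36·1·1 = 72
  -3*X*Y ↦ -3·6·4·1 = -72
  3*X*Z ↦ 3·6·1·9 = 162
  3*Y**2 ↦ 3·1·16·1 = 48
  Y*Z ↦ 1·1·4·9 = 36
  Z**2 ↦ 1·1·1·81 = 81
Sum: F(6, 4, 9) = (72) + (-72) + (162) + (48) + (36) + (81) = 327.
Reducing mod 11: 327 ≡ 8 (mod 11).
Since F(a, b, c) ≡ 8 ≠ 0 (mod 11), P does NOT lie on the curve.


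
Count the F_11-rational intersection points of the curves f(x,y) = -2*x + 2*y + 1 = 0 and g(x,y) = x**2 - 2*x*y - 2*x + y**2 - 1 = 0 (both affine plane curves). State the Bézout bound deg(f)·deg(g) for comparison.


Common zeros: {(1, 6)}; count = 1; Bézout bound = 2.

deg(f) = 1, deg(g) = 2, so Bézout bound = 2.
Scan x ∈ F_11. For each x, list the y ∈ F_11 with f(x, y) ≡ 0 and those with g(x, y) ≡ 0 (mod 11); the common zeros in that column are the intersection.
  x = 0: f ≡ 0 at y ∈ {5}; g ≡ 0 at y ∈ {1, 10}; common: ∅.
  x = 1: f ≡ 0 at y ∈ {6}; g ≡ 0 at y ∈ {6, 7}; common: {6}.
  x = 2: f ≡ 0 at y ∈ {7}; g ≡ 0 at y ∈ {6, 9}; common: ∅.
  x = 3: f ≡ 0 at y ∈ {8}; g ≡ 0 at y ∈ ∅; common: ∅.
  x = 4: f ≡ 0 at y ∈ {9}; g ≡ 0 at y ∈ {1, 7}; common: ∅.
  x = 5: f ≡ 0 at y ∈ {10}; g ≡ 0 at y ∈ {5}; common: ∅.
  x = 6: f ≡ 0 at y ∈ {0}; g ≡ 0 at y ∈ ∅; common: ∅.
  x = 7: f ≡ 0 at y ∈ {1}; g ≡ 0 at y ∈ {5, 9}; common: ∅.
  x = 8: f ≡ 0 at y ∈ {2}; g ≡ 0 at y ∈ ∅; common: ∅.
  x = 9: f ≡ 0 at y ∈ {3}; g ≡ 0 at y ∈ ∅; common: ∅.
  x = 10: f ≡ 0 at y ∈ {4}; g ≡ 0 at y ∈ ∅; common: ∅.
Collecting: common zeros = {(1, 6)}, so the count is 1.
Comparison with the Bézout bound: 1 ≤ 2 = deg(f)·deg(g), as expected for curves with no common component (the affine F_11-count falls short of the bound because intersections may lie at infinity, over extension fields, or carry multiplicity).


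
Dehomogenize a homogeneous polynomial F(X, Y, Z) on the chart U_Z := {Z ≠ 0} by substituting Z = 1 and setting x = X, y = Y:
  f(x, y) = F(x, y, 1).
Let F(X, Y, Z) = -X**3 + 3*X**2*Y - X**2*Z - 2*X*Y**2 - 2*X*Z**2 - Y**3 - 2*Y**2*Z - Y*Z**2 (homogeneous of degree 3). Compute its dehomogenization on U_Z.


f(x, y) = -x**3 + 3*x**2*y - x**2 - 2*x*y**2 - 2*x - y**3 - 2*y**2 - y

On U_Z we set Z = 1. Each monomial c·X^i·Y^j·Z^k in F becomes c·x^i·y^j·1^k = c·x^i·y^j.
Substituting Z = 1: F(X, Y, 1) = -x**3 + 3*x**2*y - x**2 - 2*x*y**2 - 2*x - y**3 - 2*y**2 - y.
Note: deg(f) ≤ deg(F) = 3; strict inequality happens when F is divisible by Z (lost terms).


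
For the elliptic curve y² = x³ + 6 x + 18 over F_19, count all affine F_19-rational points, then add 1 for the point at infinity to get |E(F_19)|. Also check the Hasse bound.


Affine points = {(1, 5), (1, 14), (2, 0), (3, 5), (3, 14), (4, 7), (4, 12), (6, 2), (6, 17), (7, 2), (7, 17), (11, 3), (11, 16), (15, 5), (15, 14), (16, 7), (16, 12), (17, 6), (17, 13), (18, 7), (18, 12)}; affine count = 21; |E(F_19)| = 22.

Discriminant check: Δ ∝ 4a³ + 27b² = 4·6³ + 27·18² = 4·216 + 27·324 ≡ 17 (mod 19). Nonzero ⇒ E is nonsingular.
For each x ∈ F_19, compute rhs = x³ + 6·x + 18 mod 19, then count y ∈ F_19 with y² ≡ rhs.
  x = 0: rhs = 18, matching y values: none (0 points).
  x = 1: rhs = 6, matching y values: 5, 14 (2 points).
  x = 2: rhs = 0, matching y values: 0 (1 points).
  x = 3: rhs = 6, matching y values: 5, 14 (2 points).
  x = 4: rhs = 11, matching y values: 7, 12 (2 points).
  x = 5: rhs = 2, matching y values: none (0 points).
  x = 6: rhs = 4, matching y values: 2, 17 (2 points).
  x = 7: rhs = 4, matching y values: 2, 17 (2 points).
  x = 8: rhs = 8, matching y values: none (0 points).
  x = 9: rhs = 3, matching y values: none (0 points).
  x = 10: rhs = 14, matching y values: none (0 points).
  x = 11: rhs = 9, matching y values: 3, 16 (2 points).
  x = 12: rhs = 13, matching y values: none (0 points).
  x = 13: rhs = 13, matching y values: none (0 points).
  x = 14: rhs = 15, matching y values: none (0 points).
  x = 15: rhs = 6, matching y values: 5, 14 (2 points).
  x = 16: rhs = 11, matching y values: 7, 12 (2 points).
  x = 17: rhs = 17, matching y values: 6, 13 (2 points).
  x = 18: rhs = 11, matching y values: 7, 12 (2 points).
Total affine count: 21.
Full point count |E(F_19)| = 21 + 1 = 22.
Hasse bound: |22 − (19+1)| = |2| = 2 ≤ 2√19 ≈ 8.7178 ✓.


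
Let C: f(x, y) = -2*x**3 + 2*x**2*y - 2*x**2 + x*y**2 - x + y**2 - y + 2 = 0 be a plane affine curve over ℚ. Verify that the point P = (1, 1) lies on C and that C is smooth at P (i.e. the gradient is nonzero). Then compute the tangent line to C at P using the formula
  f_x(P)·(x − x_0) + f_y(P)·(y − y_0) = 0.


Tangent line at P: -6*x + 5*y + 1 = 0.

Step 1: f(1, 1) = 0, so P lies on C.
Step 2: partial derivatives
  f_x(x, y) = -6*x**2 + 4*x*y - 4*x + y**2 - 1, f_y(x, y) = 2*x**2 + 2*x*y + 2*y - 1.
  f_x(P) = -6, f_y(P) = 5 (gradient nonzero, so P is smooth).
Step 3: tangent line at P: -6·(x − 1) + 5·(y − 1) = 0.
Expanding: -6*x + 5*y + 1 = 0.


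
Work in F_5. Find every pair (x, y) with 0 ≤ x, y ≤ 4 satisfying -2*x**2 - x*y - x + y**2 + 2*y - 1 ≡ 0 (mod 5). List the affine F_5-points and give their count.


Affine F_5-points: {(2, 1), (2, 4), (3, 2), (3, 4)}; count = 4.

For each of the 25 pairs (x, y) ∈ F_5², evaluate f(x, y) mod 5. Record the zeros.
  x = 0: [0↦4, 1↦2, 2↦2, 3↦4, 4↦3]  zeros at y ∈ ∅
  x = 1: [0↦1, 1↦3, 2↦2, 3↦3, 4↦1]  zeros at y ∈ ∅
  x = 2: [0↦4, 1↦0, 2↦3, 3↦3, 4↦0]  zeros at y ∈ {1, 4}
  x = 3: [0↦3, 1↦3, 2↦0, 3↦4, 4↦0]  zeros at y ∈ {2, 4}
  x = 4: [0↦3, 1↦2, 2↦3, 3↦1, 4↦1]  zeros at y ∈ ∅
Collecting zeros: affine points = {(2, 1), (2, 4), (3, 2), (3, 4)}.
Total count |C(F_5)_aff| = 4.


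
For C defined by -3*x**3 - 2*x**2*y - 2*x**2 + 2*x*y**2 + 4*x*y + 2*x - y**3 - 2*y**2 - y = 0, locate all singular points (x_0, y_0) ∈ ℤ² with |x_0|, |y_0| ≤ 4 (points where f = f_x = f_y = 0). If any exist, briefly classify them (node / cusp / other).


Singular points: {(0, -1)}; classification: cusp.

Compute partial derivatives:
  f_x = -9*x**2 - 4*x*y - 4*x + 2*y**2 + 4*y + 2.
  f_y = -2*x**2 + 4*x*y + 4*x - 3*y**2 - 4*y - 1.
Scan x_0 ∈ {−4, ..., 4}. For each x_0, f_y(x_0, y) is a polynomial in y; find its integer roots y ∈ {−4, ..., 4}, then test f_x and f at those candidates.
  x = -4: f_y(-4, y) = -3*y**2 - 20*y - 49; no integer root y with |y| ≤ 4.
  x = -3: f_y(-3, y) = -3*y**2 - 16*y - 31; no integer root y with |y| ≤ 4.
  x = -2: f_y(-2, y) = -3*y**2 - 12*y - 17; no integer root y with |y| ≤ 4.
  x = -1: f_y(-1, y) = -3*y**2 - 8*y - 7; no integer root y with |y| ≤ 4.
  x = 0: f_y(0, y) = -3*y**2 - 4*y - 1; vanishes at y ∈ {-1}. (0, -1): f_x = 0, f = 0 — SINGULAR.
  x = 1: f_y(1, y) = 1 - 3*y**2; no integer root y with |y| ≤ 4.
  x = 2: f_y(2, y) = -3*y**2 + 4*y - 1; vanishes at y ∈ {1}. (2, 1): f_x = -44 ≠ 0.
  x = 3: f_y(3, y) = -3*y**2 + 8*y - 7; no integer root y with |y| ≤ 4.
  x = 4: f_y(4, y) = -3*y**2 + 12*y - 17; no integer root y with |y| ≤ 4.
Only singular point on the grid: (0, -1).
Classify: substitute x = 0 + u, y = -1 + v and expand: f = -3*u**3 - 2*u**2*v + 2*u*v**2 - v**3 + v**2.
No constant or linear terms (consistent with a singular point). Quadratic part: v**2. Cubic part: -3*u**3 - 2*u**2*v + 2*u*v**2 - v**3.
The quadratic part v**2 is a perfect square, so there is a single (double) tangent line v = 0, i.e. y = -1. Restricting the cubic part to that line (v = 0) leaves -3*u**3 ≠ 0, so f is not divisible by v and the branch is v² ≈ 3*u**3 to lowest order — this is a cusp.
Classification: cusp.


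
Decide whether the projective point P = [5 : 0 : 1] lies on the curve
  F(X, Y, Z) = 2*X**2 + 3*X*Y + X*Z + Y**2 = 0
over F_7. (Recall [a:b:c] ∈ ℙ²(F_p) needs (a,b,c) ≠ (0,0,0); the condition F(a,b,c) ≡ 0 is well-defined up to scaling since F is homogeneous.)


F(5,0,1) ≡ 6 (mod 7); P is NOT on the curve.

Evaluate F(5, 0, 1) term-by-term (mod 7).
  2*X**2 ↦ 2·25·1·1 = 50
  3*X*Y ↦ 3·5·0·1 = 0
  X*Z ↦ 1·5·1·1 = 5
  Y**2 ↦ 1·1·0·1 = 0
Sum: F(5, 0, 1) = (50) + (0) + (5) + (0) = 55.
Reducing mod 7: 55 ≡ 6 (mod 7).
Since F(a, b, c) ≡ 6 ≠ 0 (mod 7), P does NOT lie on the curve.


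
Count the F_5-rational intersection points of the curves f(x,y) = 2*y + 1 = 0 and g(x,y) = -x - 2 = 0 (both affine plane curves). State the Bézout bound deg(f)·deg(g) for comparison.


Common zeros: {(3, 2)}; count = 1; Bézout bound = 1.

deg(f) = 1, deg(g) = 1, so Bézout bound = 1.
Scan x ∈ F_5. For each x, list the y ∈ F_5 with f(x, y) ≡ 0 and those with g(x, y) ≡ 0 (mod 5); the common zeros in that column are the intersection.
  x = 0: f ≡ 0 at y ∈ {2}; g ≡ 0 at y ∈ ∅; common: ∅.
  x = 1: f ≡ 0 at y ∈ {2}; g ≡ 0 at y ∈ ∅; common: ∅.
  x = 2: f ≡ 0 at y ∈ {2}; g ≡ 0 at y ∈ ∅; common: ∅.
  x = 3: f ≡ 0 at y ∈ {2}; g ≡ 0 at y ∈ {0, 1, 2, 3, 4}; common: {2}.
  x = 4: f ≡ 0 at y ∈ {2}; g ≡ 0 at y ∈ ∅; common: ∅.
Collecting: common zeros = {(3, 2)}, so the count is 1.
Comparison with the Bézout bound: 1 ≤ 1 = deg(f)·deg(g), as expected for curves with no common component (the bound is attained).


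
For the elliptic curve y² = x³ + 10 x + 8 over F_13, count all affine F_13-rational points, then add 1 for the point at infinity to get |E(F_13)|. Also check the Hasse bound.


Affine points = {(2, 6), (2, 7), (3, 0), (5, 1), (5, 12), (10, 4), (10, 9), (12, 6), (12, 7)}; affine count = 9; |E(F_13)| = 10.

Discriminant check: Δ ∝ 4a³ + 27b² = 4·10³ + 27·8² = 4·1000 + 27·64 ≡ 8 (mod 13). Nonzero ⇒ E is nonsingular.
For each x ∈ F_13, compute rhs = x³ + 10·x + 8 mod 13, then count y ∈ F_13 with y² ≡ rhs.
  x = 0: rhs = 8, matching y values: none (0 points).
  x = 1: rhs = 6, matching y values: none (0 points).
  x = 2: rhs = 10, matching y values: 6, 7 (2 points).
  x = 3: rhs = 0, matching y values: 0 (1 points).
  x = 4: rhs = 8, matching y values: none (0 points).
  x = 5: rhs = 1, matching y values: 1, 12 (2 points).
  x = 6: rhs = 11, matching y values: none (0 points).
  x = 7: rhs = 5, matching y values: none (0 points).
  x = 8: rhs = 2, matching y values: none (0 points).
  x = 9: rhs = 8, matching y values: none (0 points).
  x = 10: rhs = 3, matching y values: 4, 9 (2 points).
  x = 11: rhs = 6, matching y values: none (0 points).
  x = 12: rhs = 10, matching y values: 6, 7 (2 points).
Total affine count: 9.
Full point count |E(F_13)| = 9 + 1 = 10.
Hasse bound: |10 − (13+1)| = |-4| = 4 ≤ 2√13 ≈ 7.2111 ✓.


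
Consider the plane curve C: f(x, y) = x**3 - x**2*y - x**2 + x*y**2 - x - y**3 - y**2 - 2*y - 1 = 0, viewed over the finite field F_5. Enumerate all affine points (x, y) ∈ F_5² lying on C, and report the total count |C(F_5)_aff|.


Affine F_5-points: {(0, 1), (2, 1), (2, 2), (2, 3), (4, 4)}; count = 5.

For each of the 25 pairs (x, y) ∈ F_5², evaluate f(x, y) mod 5. Record the zeros.
  x = 0: [0↦4, 1↦0, 2↦3, 3↦2, 4↦1]  zeros at y ∈ {1}
  x = 1: [0↦3, 1↦4, 2↦4, 3↦2, 4↦2]  zeros at y ∈ ∅
  x = 2: [0↦1, 1↦0, 2↦0, 3↦0, 4↦4]  zeros at y ∈ {1, 2, 3}
  x = 3: [0↦4, 1↦4, 2↦2, 3↦2, 4↦3]  zeros at y ∈ ∅
  x = 4: [0↦3, 1↦2, 2↦1, 3↦4, 4↦0]  zeros at y ∈ {4}
Collecting zeros: affine points = {(0, 1), (2, 1), (2, 2), (2, 3), (4, 4)}.
Total count |C(F_5)_aff| = 5.


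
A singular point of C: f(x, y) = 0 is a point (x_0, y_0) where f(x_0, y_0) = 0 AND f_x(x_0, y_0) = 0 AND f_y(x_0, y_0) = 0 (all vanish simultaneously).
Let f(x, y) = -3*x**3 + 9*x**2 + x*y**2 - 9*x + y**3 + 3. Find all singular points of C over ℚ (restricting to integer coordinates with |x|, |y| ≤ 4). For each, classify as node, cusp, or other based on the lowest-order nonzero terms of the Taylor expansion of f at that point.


Singular points: {(1, 0)}; classification: cusp.

Compute partial derivatives:
  f_x = -9*x**2 + 18*x + y**2 - 9.
  f_y = 2*x*y + 3*y**2.
Scan x_0 ∈ {−4, ..., 4}. For each x_0, f_y(x_0, y) is a polynomial in y; find its integer roots y ∈ {−4, ..., 4}, then test f_x and f at those candidates.
  x = -4: f_y(-4, y) = 3*y**2 - 8*y; vanishes at y ∈ {0}. (-4, 0): f_x = -225 ≠ 0.
  x = -3: f_y(-3, y) = 3*y**2 - 6*y; vanishes at y ∈ {0, 2}. (-3, 0): f_x = -144 ≠ 0; (-3, 2): f_x = -140 ≠ 0.
  x = -2: f_y(-2, y) = 3*y**2 - 4*y; vanishes at y ∈ {0}. (-2, 0): f_x = -81 ≠ 0.
  x = -1: f_y(-1, y) = 3*y**2 - 2*y; vanishes at y ∈ {0}. (-1, 0): f_x = -36 ≠ 0.
  x = 0: f_y(0, y) = 3*y**2; vanishes at y ∈ {0}. (0, 0): f_x = -9 ≠ 0.
  x = 1: f_y(1, y) = 3*y**2 + 2*y; vanishes at y ∈ {0}. (1, 0): f_x = 0, f = 0 — SINGULAR.
  x = 2: f_y(2, y) = 3*y**2 + 4*y; vanishes at y ∈ {0}. (2, 0): f_x = -9 ≠ 0.
  x = 3: f_y(3, y) = 3*y**2 + 6*y; vanishes at y ∈ {-2, 0}. (3, -2): f_x = -32 ≠ 0; (3, 0): f_x = -36 ≠ 0.
  x = 4: f_y(4, y) = 3*y**2 + 8*y; vanishes at y ∈ {0}. (4, 0): f_x = -81 ≠ 0.
Only singular point on the grid: (1, 0).
Classify: substitute x = 1 + u, y = 0 + v and expand: f = -3*u**3 + u*v**2 + v**3 + v**2.
No constant or linear terms (consistent with a singular point). Quadratic part: v**2. Cubic part: -3*u**3 + u*v**2 + v**3.
The quadratic part v**2 is a perfect square, so there is a single (double) tangent line v = 0, i.e. y = 0. Restricting the cubic part to that line (v = 0) leaves -3*u**3 ≠ 0, so f is not divisible by v and the branch is v² ≈ 3*u**3 to lowest order — this is a cusp.
Classification: cusp.


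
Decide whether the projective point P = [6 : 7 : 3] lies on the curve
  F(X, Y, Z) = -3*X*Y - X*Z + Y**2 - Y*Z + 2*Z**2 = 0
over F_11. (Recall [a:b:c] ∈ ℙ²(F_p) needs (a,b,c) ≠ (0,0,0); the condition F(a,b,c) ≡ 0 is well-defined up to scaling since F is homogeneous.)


F(6,7,3) ≡ 1 (mod 11); P is NOT on the curve.

Evaluate F(6, 7, 3) term-by-term (mod 11).
  -3*X*Y ↦ -3·6·7·1 = -126
  -X*Z ↦ -1·6·1·3 = -18
  Y**2 ↦ 1·1·49·1 = 49
  -Y*Z ↦ -1·1·7·3 = -21
  2*Z**2 ↦ 2·1·1·9 = 18
Sum: F(6, 7, 3) = (-126) + (-18) + (49) + (-21) + (18) = -98.
Reducing mod 11: -98 ≡ 1 (mod 11).
Since F(a, b, c) ≡ 1 ≠ 0 (mod 11), P does NOT lie on the curve.


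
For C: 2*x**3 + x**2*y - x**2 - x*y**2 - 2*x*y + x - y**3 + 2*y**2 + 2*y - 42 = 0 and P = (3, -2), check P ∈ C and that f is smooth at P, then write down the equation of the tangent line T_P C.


Tangent line at P: 37*x - 3*y - 117 = 0.

Step 1: f(3, -2) = 0, so P lies on C.
Step 2: partial derivatives
  f_x(x, y) = 6*x**2 + 2*x*y - 2*x - y**2 - 2*y + 1, f_y(x, y) = x**2 - 2*x*y - 2*x - 3*y**2 + 4*y + 2.
  f_x(P) = 37, f_y(P) = -3 (gradient nonzero, so P is smooth).
Step 3: tangent line at P: 37·(x − 3) + -3·(y − -2) = 0.
Expanding: 37*x - 3*y - 117 = 0.


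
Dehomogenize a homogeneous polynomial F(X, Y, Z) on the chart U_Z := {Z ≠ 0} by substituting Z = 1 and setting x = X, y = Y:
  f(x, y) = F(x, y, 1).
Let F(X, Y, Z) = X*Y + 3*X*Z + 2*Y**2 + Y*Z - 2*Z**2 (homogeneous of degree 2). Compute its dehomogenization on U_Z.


f(x, y) = x*y + 3*x + 2*y**2 + y - 2

On U_Z we set Z = 1. Each monomial c·X^i·Y^j·Z^k in F becomes c·x^i·y^j·1^k = c·x^i·y^j.
Substituting Z = 1: F(X, Y, 1) = x*y + 3*x + 2*y**2 + y - 2.
Note: deg(f) ≤ deg(F) = 2; strict inequality happens when F is divisible by Z (lost terms).


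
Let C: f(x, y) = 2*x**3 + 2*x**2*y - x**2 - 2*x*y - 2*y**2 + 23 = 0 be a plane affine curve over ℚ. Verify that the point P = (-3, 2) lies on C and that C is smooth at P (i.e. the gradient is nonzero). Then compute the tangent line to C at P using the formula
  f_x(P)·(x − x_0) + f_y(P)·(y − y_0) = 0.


Tangent line at P: 32*x + 16*y + 64 = 0.

Step 1: f(-3, 2) = 0, so P lies on C.
Step 2: partial derivatives
  f_x(x, y) = 6*x**2 + 4*x*y - 2*x - 2*y, f_y(x, y) = 2*x**2 - 2*x - 4*y.
  f_x(P) = 32, f_y(P) = 16 (gradient nonzero, so P is smooth).
Step 3: tangent line at P: 32·(x − -3) + 16·(y − 2) = 0.
Expanding: 32*x + 16*y + 64 = 0.


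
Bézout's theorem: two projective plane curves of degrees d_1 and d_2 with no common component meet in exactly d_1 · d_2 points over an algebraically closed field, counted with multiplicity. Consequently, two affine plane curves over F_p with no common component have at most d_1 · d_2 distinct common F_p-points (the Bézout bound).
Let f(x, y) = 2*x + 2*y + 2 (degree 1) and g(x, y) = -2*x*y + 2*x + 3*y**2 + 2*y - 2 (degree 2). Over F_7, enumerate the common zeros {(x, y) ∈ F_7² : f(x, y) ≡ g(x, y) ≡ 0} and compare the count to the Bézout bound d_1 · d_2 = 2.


Common zeros: {(2, 4)}; count = 1; Bézout bound = 2.

deg(f) = 1, deg(g) = 2, so Bézout bound = 2.
Scan x ∈ F_7. For each x, list the y ∈ F_7 with f(x, y) ≡ 0 and those with g(x, y) ≡ 0 (mod 7); the common zeros in that column are the intersection.
  x = 0: f ≡ 0 at y ∈ {6}; g ≡ 0 at y ∈ {2}; common: ∅.
  x = 1: f ≡ 0 at y ∈ {5}; g ≡ 0 at y ∈ {0}; common: ∅.
  x = 2: f ≡ 0 at y ∈ {4}; g ≡ 0 at y ∈ {4, 6}; common: {4}.
  x = 3: f ≡ 0 at y ∈ {3}; g ≡ 0 at y ∈ ∅; common: ∅.
  x = 4: f ≡ 0 at y ∈ {2}; g ≡ 0 at y ∈ ∅; common: ∅.
  x = 5: f ≡ 0 at y ∈ {1}; g ≡ 0 at y ∈ ∅; common: ∅.
  x = 6: f ≡ 0 at y ∈ {0}; g ≡ 0 at y ∈ {3, 5}; common: ∅.
Collecting: common zeros = {(2, 4)}, so the count is 1.
Comparison with the Bézout bound: 1 ≤ 2 = deg(f)·deg(g), as expected for curves with no common component (the affine F_7-count falls short of the bound because intersections may lie at infinity, over extension fields, or carry multiplicity).
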